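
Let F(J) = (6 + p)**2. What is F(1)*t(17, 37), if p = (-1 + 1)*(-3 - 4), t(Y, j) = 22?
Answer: 792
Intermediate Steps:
p = 0 (p = 0*(-7) = 0)
F(J) = 36 (F(J) = (6 + 0)**2 = 6**2 = 36)
F(1)*t(17, 37) = 36*22 = 792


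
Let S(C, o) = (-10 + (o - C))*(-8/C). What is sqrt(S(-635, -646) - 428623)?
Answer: I*sqrt(172831615855)/635 ≈ 654.69*I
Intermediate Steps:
S(C, o) = -8*(-10 + o - C)/C (S(C, o) = (-10 + o - C)*(-8/C) = -8*(-10 + o - C)/C)
sqrt(S(-635, -646) - 428623) = sqrt(8*(10 - 635 - 1*(-646))/(-635) - 428623) = sqrt(8*(-1/635)*(10 - 635 + 646) - 428623) = sqrt(8*(-1/635)*21 - 428623) = sqrt(-168/635 - 428623) = sqrt(-272175773/635) = I*sqrt(172831615855)/635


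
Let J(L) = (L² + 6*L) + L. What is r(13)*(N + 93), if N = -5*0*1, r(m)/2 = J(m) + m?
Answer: 50778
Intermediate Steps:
J(L) = L² + 7*L
r(m) = 2*m + 2*m*(7 + m) (r(m) = 2*(m*(7 + m) + m) = 2*(m + m*(7 + m)) = 2*m + 2*m*(7 + m))
N = 0 (N = 0*1 = 0)
r(13)*(N + 93) = (2*13*(8 + 13))*(0 + 93) = (2*13*21)*93 = 546*93 = 50778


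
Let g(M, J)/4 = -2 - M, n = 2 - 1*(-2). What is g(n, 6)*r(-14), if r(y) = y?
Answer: 336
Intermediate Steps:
n = 4 (n = 2 + 2 = 4)
g(M, J) = -8 - 4*M (g(M, J) = 4*(-2 - M) = -8 - 4*M)
g(n, 6)*r(-14) = (-8 - 4*4)*(-14) = (-8 - 16)*(-14) = -24*(-14) = 336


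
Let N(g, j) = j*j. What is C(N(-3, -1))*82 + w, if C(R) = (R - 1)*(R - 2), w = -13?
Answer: -13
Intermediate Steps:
N(g, j) = j**2
C(R) = (-1 + R)*(-2 + R)
C(N(-3, -1))*82 + w = (2 + ((-1)**2)**2 - 3*(-1)**2)*82 - 13 = (2 + 1**2 - 3*1)*82 - 13 = (2 + 1 - 3)*82 - 13 = 0*82 - 13 = 0 - 13 = -13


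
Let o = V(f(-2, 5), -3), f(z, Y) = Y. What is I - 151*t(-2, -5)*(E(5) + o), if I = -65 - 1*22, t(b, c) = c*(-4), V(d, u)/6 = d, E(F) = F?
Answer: -105787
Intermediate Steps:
V(d, u) = 6*d
t(b, c) = -4*c
o = 30 (o = 6*5 = 30)
I = -87 (I = -65 - 22 = -87)
I - 151*t(-2, -5)*(E(5) + o) = -87 - 151*(-4*(-5))*(5 + 30) = -87 - 3020*35 = -87 - 151*700 = -87 - 105700 = -105787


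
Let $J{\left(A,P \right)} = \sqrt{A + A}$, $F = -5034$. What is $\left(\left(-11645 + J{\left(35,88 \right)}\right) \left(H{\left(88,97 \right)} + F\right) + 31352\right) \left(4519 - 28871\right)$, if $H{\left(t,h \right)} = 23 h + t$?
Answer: $-770680577504 + 66115680 \sqrt{70} \approx -7.7013 \cdot 10^{11}$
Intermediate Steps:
$H{\left(t,h \right)} = t + 23 h$
$J{\left(A,P \right)} = \sqrt{2} \sqrt{A}$ ($J{\left(A,P \right)} = \sqrt{2 A} = \sqrt{2} \sqrt{A}$)
$\left(\left(-11645 + J{\left(35,88 \right)}\right) \left(H{\left(88,97 \right)} + F\right) + 31352\right) \left(4519 - 28871\right) = \left(\left(-11645 + \sqrt{2} \sqrt{35}\right) \left(\left(88 + 23 \cdot 97\right) - 5034\right) + 31352\right) \left(4519 - 28871\right) = \left(\left(-11645 + \sqrt{70}\right) \left(\left(88 + 2231\right) - 5034\right) + 31352\right) \left(-24352\right) = \left(\left(-11645 + \sqrt{70}\right) \left(2319 - 5034\right) + 31352\right) \left(-24352\right) = \left(\left(-11645 + \sqrt{70}\right) \left(-2715\right) + 31352\right) \left(-24352\right) = \left(\left(31616175 - 2715 \sqrt{70}\right) + 31352\right) \left(-24352\right) = \left(31647527 - 2715 \sqrt{70}\right) \left(-24352\right) = -770680577504 + 66115680 \sqrt{70}$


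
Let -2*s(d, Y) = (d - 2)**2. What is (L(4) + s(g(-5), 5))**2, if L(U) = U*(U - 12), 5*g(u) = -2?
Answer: 760384/625 ≈ 1216.6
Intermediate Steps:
g(u) = -2/5 (g(u) = (1/5)*(-2) = -2/5)
s(d, Y) = -(-2 + d)**2/2 (s(d, Y) = -(d - 2)**2/2 = -(-2 + d)**2/2)
L(U) = U*(-12 + U)
(L(4) + s(g(-5), 5))**2 = (4*(-12 + 4) - (-2 - 2/5)**2/2)**2 = (4*(-8) - (-12/5)**2/2)**2 = (-32 - 1/2*144/25)**2 = (-32 - 72/25)**2 = (-872/25)**2 = 760384/625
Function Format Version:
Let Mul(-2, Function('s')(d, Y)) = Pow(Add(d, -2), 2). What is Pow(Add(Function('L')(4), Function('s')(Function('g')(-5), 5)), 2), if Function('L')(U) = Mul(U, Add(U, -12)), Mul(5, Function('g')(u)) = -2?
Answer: Rational(760384, 625) ≈ 1216.6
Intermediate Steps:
Function('g')(u) = Rational(-2, 5) (Function('g')(u) = Mul(Rational(1, 5), -2) = Rational(-2, 5))
Function('s')(d, Y) = Mul(Rational(-1, 2), Pow(Add(-2, d), 2)) (Function('s')(d, Y) = Mul(Rational(-1, 2), Pow(Add(d, -2), 2)) = Mul(Rational(-1, 2), Pow(Add(-2, d), 2)))
Function('L')(U) = Mul(U, Add(-12, U))
Pow(Add(Function('L')(4), Function('s')(Function('g')(-5), 5)), 2) = Pow(Add(Mul(4, Add(-12, 4)), Mul(Rational(-1, 2), Pow(Add(-2, Rational(-2, 5)), 2))), 2) = Pow(Add(Mul(4, -8), Mul(Rational(-1, 2), Pow(Rational(-12, 5), 2))), 2) = Pow(Add(-32, Mul(Rational(-1, 2), Rational(144, 25))), 2) = Pow(Add(-32, Rational(-72, 25)), 2) = Pow(Rational(-872, 25), 2) = Rational(760384, 625)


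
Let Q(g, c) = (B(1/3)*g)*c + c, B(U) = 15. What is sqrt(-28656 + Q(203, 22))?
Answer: 2*sqrt(9589) ≈ 195.85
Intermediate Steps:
Q(g, c) = c + 15*c*g (Q(g, c) = (15*g)*c + c = 15*c*g + c = c + 15*c*g)
sqrt(-28656 + Q(203, 22)) = sqrt(-28656 + 22*(1 + 15*203)) = sqrt(-28656 + 22*(1 + 3045)) = sqrt(-28656 + 22*3046) = sqrt(-28656 + 67012) = sqrt(38356) = 2*sqrt(9589)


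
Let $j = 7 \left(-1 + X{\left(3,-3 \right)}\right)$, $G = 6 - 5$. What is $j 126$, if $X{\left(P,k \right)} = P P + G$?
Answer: $7938$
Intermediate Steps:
$G = 1$ ($G = 6 - 5 = 1$)
$X{\left(P,k \right)} = 1 + P^{2}$ ($X{\left(P,k \right)} = P P + 1 = P^{2} + 1 = 1 + P^{2}$)
$j = 63$ ($j = 7 \left(-1 + \left(1 + 3^{2}\right)\right) = 7 \left(-1 + \left(1 + 9\right)\right) = 7 \left(-1 + 10\right) = 7 \cdot 9 = 63$)
$j 126 = 63 \cdot 126 = 7938$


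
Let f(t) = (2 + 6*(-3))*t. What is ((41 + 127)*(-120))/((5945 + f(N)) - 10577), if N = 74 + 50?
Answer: 2520/827 ≈ 3.0472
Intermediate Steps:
N = 124
f(t) = -16*t (f(t) = (2 - 18)*t = -16*t)
((41 + 127)*(-120))/((5945 + f(N)) - 10577) = ((41 + 127)*(-120))/((5945 - 16*124) - 10577) = (168*(-120))/((5945 - 1984) - 10577) = -20160/(3961 - 10577) = -20160/(-6616) = -20160*(-1/6616) = 2520/827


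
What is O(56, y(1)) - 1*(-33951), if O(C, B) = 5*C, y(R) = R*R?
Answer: 34231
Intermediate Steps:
y(R) = R²
O(56, y(1)) - 1*(-33951) = 5*56 - 1*(-33951) = 280 + 33951 = 34231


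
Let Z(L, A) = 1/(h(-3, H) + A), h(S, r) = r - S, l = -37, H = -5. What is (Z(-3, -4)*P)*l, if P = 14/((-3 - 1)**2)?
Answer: 259/48 ≈ 5.3958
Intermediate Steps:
Z(L, A) = 1/(-2 + A) (Z(L, A) = 1/((-5 - 1*(-3)) + A) = 1/((-5 + 3) + A) = 1/(-2 + A))
P = 7/8 (P = 14/((-4)**2) = 14/16 = 14*(1/16) = 7/8 ≈ 0.87500)
(Z(-3, -4)*P)*l = ((7/8)/(-2 - 4))*(-37) = ((7/8)/(-6))*(-37) = -1/6*7/8*(-37) = -7/48*(-37) = 259/48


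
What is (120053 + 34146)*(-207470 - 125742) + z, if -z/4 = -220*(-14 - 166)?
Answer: -51381115588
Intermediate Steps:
z = -158400 (z = -(-880)*(-14 - 166) = -(-880)*(-180) = -4*39600 = -158400)
(120053 + 34146)*(-207470 - 125742) + z = (120053 + 34146)*(-207470 - 125742) - 158400 = 154199*(-333212) - 158400 = -51380957188 - 158400 = -51381115588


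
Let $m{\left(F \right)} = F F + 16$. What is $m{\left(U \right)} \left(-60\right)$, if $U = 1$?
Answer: $-1020$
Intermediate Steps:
$m{\left(F \right)} = 16 + F^{2}$ ($m{\left(F \right)} = F^{2} + 16 = 16 + F^{2}$)
$m{\left(U \right)} \left(-60\right) = \left(16 + 1^{2}\right) \left(-60\right) = \left(16 + 1\right) \left(-60\right) = 17 \left(-60\right) = -1020$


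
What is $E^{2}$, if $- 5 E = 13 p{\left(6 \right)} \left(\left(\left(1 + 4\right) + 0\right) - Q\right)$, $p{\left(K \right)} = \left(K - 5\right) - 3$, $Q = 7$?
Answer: $\frac{2704}{25} \approx 108.16$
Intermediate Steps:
$p{\left(K \right)} = -8 + K$ ($p{\left(K \right)} = \left(-5 + K\right) - 3 = -8 + K$)
$E = - \frac{52}{5}$ ($E = - \frac{13 \left(-8 + 6\right) \left(\left(\left(1 + 4\right) + 0\right) - 7\right)}{5} = - \frac{13 \left(-2\right) \left(\left(5 + 0\right) - 7\right)}{5} = - \frac{\left(-26\right) \left(5 - 7\right)}{5} = - \frac{\left(-26\right) \left(-2\right)}{5} = \left(- \frac{1}{5}\right) 52 = - \frac{52}{5} \approx -10.4$)
$E^{2} = \left(- \frac{52}{5}\right)^{2} = \frac{2704}{25}$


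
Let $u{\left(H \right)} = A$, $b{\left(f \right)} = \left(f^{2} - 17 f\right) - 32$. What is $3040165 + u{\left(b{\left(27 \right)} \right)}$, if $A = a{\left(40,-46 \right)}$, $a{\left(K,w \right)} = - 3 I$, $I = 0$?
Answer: $3040165$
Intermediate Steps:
$a{\left(K,w \right)} = 0$ ($a{\left(K,w \right)} = \left(-3\right) 0 = 0$)
$A = 0$
$b{\left(f \right)} = -32 + f^{2} - 17 f$
$u{\left(H \right)} = 0$
$3040165 + u{\left(b{\left(27 \right)} \right)} = 3040165 + 0 = 3040165$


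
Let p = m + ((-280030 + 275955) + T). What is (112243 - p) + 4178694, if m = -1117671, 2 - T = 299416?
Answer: 5712097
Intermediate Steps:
T = -299414 (T = 2 - 1*299416 = 2 - 299416 = -299414)
p = -1421160 (p = -1117671 + ((-280030 + 275955) - 299414) = -1117671 + (-4075 - 299414) = -1117671 - 303489 = -1421160)
(112243 - p) + 4178694 = (112243 - 1*(-1421160)) + 4178694 = (112243 + 1421160) + 4178694 = 1533403 + 4178694 = 5712097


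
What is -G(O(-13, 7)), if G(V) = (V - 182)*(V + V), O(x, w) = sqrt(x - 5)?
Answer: 36 + 1092*I*sqrt(2) ≈ 36.0 + 1544.3*I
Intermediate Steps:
O(x, w) = sqrt(-5 + x)
G(V) = 2*V*(-182 + V) (G(V) = (-182 + V)*(2*V) = 2*V*(-182 + V))
-G(O(-13, 7)) = -2*sqrt(-5 - 13)*(-182 + sqrt(-5 - 13)) = -2*sqrt(-18)*(-182 + sqrt(-18)) = -2*3*I*sqrt(2)*(-182 + 3*I*sqrt(2)) = -6*I*sqrt(2)*(-182 + 3*I*sqrt(2))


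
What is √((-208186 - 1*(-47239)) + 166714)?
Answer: √5767 ≈ 75.941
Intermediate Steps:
√((-208186 - 1*(-47239)) + 166714) = √((-208186 + 47239) + 166714) = √(-160947 + 166714) = √5767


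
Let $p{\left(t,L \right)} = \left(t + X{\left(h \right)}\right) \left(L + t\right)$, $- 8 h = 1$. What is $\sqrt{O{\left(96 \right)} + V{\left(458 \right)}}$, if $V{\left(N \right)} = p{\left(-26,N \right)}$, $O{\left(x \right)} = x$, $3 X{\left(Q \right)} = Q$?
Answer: $13 i \sqrt{66} \approx 105.61 i$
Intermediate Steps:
$h = - \frac{1}{8}$ ($h = \left(- \frac{1}{8}\right) 1 = - \frac{1}{8} \approx -0.125$)
$X{\left(Q \right)} = \frac{Q}{3}$
$p{\left(t,L \right)} = \left(- \frac{1}{24} + t\right) \left(L + t\right)$ ($p{\left(t,L \right)} = \left(t + \frac{1}{3} \left(- \frac{1}{8}\right)\right) \left(L + t\right) = \left(t - \frac{1}{24}\right) \left(L + t\right) = \left(- \frac{1}{24} + t\right) \left(L + t\right)$)
$V{\left(N \right)} = \frac{8125}{12} - \frac{625 N}{24}$ ($V{\left(N \right)} = \left(-26\right)^{2} - \frac{N}{24} - - \frac{13}{12} + N \left(-26\right) = 676 - \frac{N}{24} + \frac{13}{12} - 26 N = \frac{8125}{12} - \frac{625 N}{24}$)
$\sqrt{O{\left(96 \right)} + V{\left(458 \right)}} = \sqrt{96 + \left(\frac{8125}{12} - \frac{143125}{12}\right)} = \sqrt{96 - 11250} = \sqrt{-11154} = 13 i \sqrt{66}$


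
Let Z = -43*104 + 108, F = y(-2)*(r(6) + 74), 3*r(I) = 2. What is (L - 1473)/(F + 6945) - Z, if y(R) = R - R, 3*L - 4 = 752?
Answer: 10102253/2315 ≈ 4363.8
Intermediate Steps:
L = 252 (L = 4/3 + (1/3)*752 = 4/3 + 752/3 = 252)
y(R) = 0
r(I) = 2/3 (r(I) = (1/3)*2 = 2/3)
F = 0 (F = 0*(2/3 + 74) = 0*(224/3) = 0)
Z = -4364 (Z = -4472 + 108 = -4364)
(L - 1473)/(F + 6945) - Z = (252 - 1473)/(0 + 6945) - 1*(-4364) = -1221/6945 + 4364 = -1221*1/6945 + 4364 = -407/2315 + 4364 = 10102253/2315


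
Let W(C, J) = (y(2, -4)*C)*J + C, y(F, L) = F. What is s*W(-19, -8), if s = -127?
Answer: -36195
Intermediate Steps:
W(C, J) = C + 2*C*J (W(C, J) = (2*C)*J + C = 2*C*J + C = C + 2*C*J)
s*W(-19, -8) = -(-2413)*(1 + 2*(-8)) = -(-2413)*(1 - 16) = -(-2413)*(-15) = -127*285 = -36195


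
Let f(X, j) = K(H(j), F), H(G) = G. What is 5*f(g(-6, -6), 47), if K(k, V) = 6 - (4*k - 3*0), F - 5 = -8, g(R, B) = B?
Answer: -910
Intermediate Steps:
F = -3 (F = 5 - 8 = -3)
K(k, V) = 6 - 4*k (K(k, V) = 6 - (4*k + 0) = 6 - 4*k)
f(X, j) = 6 - 4*j
5*f(g(-6, -6), 47) = 5*(6 - 4*47) = 5*(6 - 188) = 5*(-182) = -910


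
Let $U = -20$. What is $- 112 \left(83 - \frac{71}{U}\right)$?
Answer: $- \frac{48468}{5} \approx -9693.6$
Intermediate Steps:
$- 112 \left(83 - \frac{71}{U}\right) = - 112 \left(83 - \frac{71}{-20}\right) = - 112 \left(83 - - \frac{71}{20}\right) = - 112 \left(83 + \frac{71}{20}\right) = \left(-112\right) \frac{1731}{20} = - \frac{48468}{5}$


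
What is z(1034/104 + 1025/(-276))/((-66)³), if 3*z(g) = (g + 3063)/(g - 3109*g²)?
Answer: 411588151/13949461668370536 ≈ 2.9506e-8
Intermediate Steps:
z(g) = (3063 + g)/(3*(g - 3109*g²)) (z(g) = ((g + 3063)/(g - 3109*g²))/3 = ((3063 + g)/(g - 3109*g²))/3 = (3063 + g)/(3*(g - 3109*g²)))
z(1034/104 + 1025/(-276))/((-66)³) = ((-3063 - (1034/104 + 1025/(-276)))/(3*(1034/104 + 1025/(-276))*(-1 + 3109*(1034/104 + 1025/(-276)))))/((-66)³) = ((-3063 - (1034*(1/104) + 1025*(-1/276)))/(3*(1034*(1/104) + 1025*(-1/276))*(-1 + 3109*(1034*(1/104) + 1025*(-1/276)))))/(-287496) = ((-3063 - (517/52 - 1025/276))/(3*(517/52 - 1025/276)*(-1 + 3109*(517/52 - 1025/276))))*(-1/287496) = ((-3063 - 1*5587/897)/(3*(5587/897)*(-1 + 3109*(5587/897))))*(-1/287496) = ((⅓)*(897/5587)*(-3063 - 5587/897)/(-1 + 17369983/897))*(-1/287496) = ((⅓)*(897/5587)*(-2753098/897)/(17369086/897))*(-1/287496) = ((⅓)*(897/5587)*(897/17369086)*(-2753098/897))*(-1/287496) = -411588151/48520541741*(-1/287496) = 411588151/13949461668370536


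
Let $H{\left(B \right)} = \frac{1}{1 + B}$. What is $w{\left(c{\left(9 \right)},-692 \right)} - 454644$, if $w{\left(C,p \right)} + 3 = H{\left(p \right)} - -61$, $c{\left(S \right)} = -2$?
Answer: $- \frac{314118927}{691} \approx -4.5459 \cdot 10^{5}$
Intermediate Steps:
$w{\left(C,p \right)} = 58 + \frac{1}{1 + p}$ ($w{\left(C,p \right)} = -3 + \left(\frac{1}{1 + p} - -61\right) = -3 + \left(\frac{1}{1 + p} + 61\right) = -3 + \left(61 + \frac{1}{1 + p}\right) = 58 + \frac{1}{1 + p}$)
$w{\left(c{\left(9 \right)},-692 \right)} - 454644 = \frac{59 + 58 \left(-692\right)}{1 - 692} - 454644 = \frac{59 - 40136}{-691} - 454644 = \left(- \frac{1}{691}\right) \left(-40077\right) - 454644 = \frac{40077}{691} - 454644 = - \frac{314118927}{691}$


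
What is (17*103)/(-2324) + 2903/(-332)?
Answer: -5518/581 ≈ -9.4974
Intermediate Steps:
(17*103)/(-2324) + 2903/(-332) = 1751*(-1/2324) + 2903*(-1/332) = -1751/2324 - 2903/332 = -5518/581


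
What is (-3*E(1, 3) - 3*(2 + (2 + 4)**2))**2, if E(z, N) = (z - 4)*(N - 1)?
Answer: 9216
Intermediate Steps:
E(z, N) = (-1 + N)*(-4 + z) (E(z, N) = (-4 + z)*(-1 + N) = (-1 + N)*(-4 + z))
(-3*E(1, 3) - 3*(2 + (2 + 4)**2))**2 = (-3*(4 - 1*1 - 4*3 + 3*1) - 3*(2 + (2 + 4)**2))**2 = (-3*(4 - 1 - 12 + 3) - 3*(2 + 6**2))**2 = (-3*(-6) - 3*(2 + 36))**2 = (18 - 3*38)**2 = (18 - 114)**2 = (-96)**2 = 9216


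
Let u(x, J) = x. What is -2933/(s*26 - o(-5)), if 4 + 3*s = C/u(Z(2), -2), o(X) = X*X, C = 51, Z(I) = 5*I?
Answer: 43995/232 ≈ 189.63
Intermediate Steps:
o(X) = X**2
s = 11/30 (s = -4/3 + (51/((5*2)))/3 = -4/3 + (51/10)/3 = -4/3 + (51*(1/10))/3 = -4/3 + (1/3)*(51/10) = -4/3 + 17/10 = 11/30 ≈ 0.36667)
-2933/(s*26 - o(-5)) = -2933/((11/30)*26 - 1*(-5)**2) = -2933/(143/15 - 1*25) = -2933/(143/15 - 25) = -2933/(-232/15) = -2933*(-15/232) = 43995/232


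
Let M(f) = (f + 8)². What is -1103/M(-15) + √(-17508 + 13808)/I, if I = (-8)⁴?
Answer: -1103/49 + 5*I*√37/2048 ≈ -22.51 + 0.01485*I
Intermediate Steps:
I = 4096
M(f) = (8 + f)²
-1103/M(-15) + √(-17508 + 13808)/I = -1103/(8 - 15)² + √(-17508 + 13808)/4096 = -1103/((-7)²) + √(-3700)*(1/4096) = -1103/49 + (10*I*√37)*(1/4096) = -1103*1/49 + 5*I*√37/2048 = -1103/49 + 5*I*√37/2048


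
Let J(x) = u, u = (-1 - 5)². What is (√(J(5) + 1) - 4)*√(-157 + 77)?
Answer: 4*I*√5*(-4 + √37) ≈ 18.629*I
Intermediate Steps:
u = 36 (u = (-6)² = 36)
J(x) = 36
(√(J(5) + 1) - 4)*√(-157 + 77) = (√(36 + 1) - 4)*√(-157 + 77) = (√37 - 4)*√(-80) = (-4 + √37)*(4*I*√5) = 4*I*√5*(-4 + √37)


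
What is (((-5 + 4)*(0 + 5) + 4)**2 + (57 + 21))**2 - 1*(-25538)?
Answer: 31779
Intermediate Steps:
(((-5 + 4)*(0 + 5) + 4)**2 + (57 + 21))**2 - 1*(-25538) = ((-1*5 + 4)**2 + 78)**2 + 25538 = ((-5 + 4)**2 + 78)**2 + 25538 = ((-1)**2 + 78)**2 + 25538 = (1 + 78)**2 + 25538 = 79**2 + 25538 = 6241 + 25538 = 31779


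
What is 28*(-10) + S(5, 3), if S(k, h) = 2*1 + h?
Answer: -275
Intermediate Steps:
S(k, h) = 2 + h
28*(-10) + S(5, 3) = 28*(-10) + (2 + 3) = -280 + 5 = -275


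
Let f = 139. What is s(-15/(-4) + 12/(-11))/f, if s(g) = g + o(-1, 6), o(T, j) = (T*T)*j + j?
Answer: 645/6116 ≈ 0.10546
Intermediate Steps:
o(T, j) = j + j*T**2 (o(T, j) = T**2*j + j = j*T**2 + j = j + j*T**2)
s(g) = 12 + g (s(g) = g + 6*(1 + (-1)**2) = g + 6*(1 + 1) = g + 6*2 = g + 12 = 12 + g)
s(-15/(-4) + 12/(-11))/f = (12 + (-15/(-4) + 12/(-11)))/139 = (12 + (-15*(-1/4) + 12*(-1/11)))*(1/139) = (12 + (15/4 - 12/11))*(1/139) = (12 + 117/44)*(1/139) = (645/44)*(1/139) = 645/6116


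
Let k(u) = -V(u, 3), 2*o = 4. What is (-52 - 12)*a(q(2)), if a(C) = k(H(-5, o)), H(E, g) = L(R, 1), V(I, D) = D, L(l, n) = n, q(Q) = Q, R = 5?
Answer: 192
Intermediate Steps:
o = 2 (o = (½)*4 = 2)
H(E, g) = 1
k(u) = -3 (k(u) = -1*3 = -3)
a(C) = -3
(-52 - 12)*a(q(2)) = (-52 - 12)*(-3) = -64*(-3) = 192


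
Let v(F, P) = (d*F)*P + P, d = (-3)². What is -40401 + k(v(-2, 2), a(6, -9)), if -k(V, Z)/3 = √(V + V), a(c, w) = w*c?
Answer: -40401 - 6*I*√17 ≈ -40401.0 - 24.739*I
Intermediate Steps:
a(c, w) = c*w
d = 9
v(F, P) = P + 9*F*P (v(F, P) = (9*F)*P + P = 9*F*P + P = P + 9*F*P)
k(V, Z) = -3*√2*√V (k(V, Z) = -3*√(V + V) = -3*√2*√V)
-40401 + k(v(-2, 2), a(6, -9)) = -40401 - 3*√2*√(2*(1 + 9*(-2))) = -40401 - 3*√2*√(2*(1 - 18)) = -40401 - 3*√2*√(2*(-17)) = -40401 - 3*√2*√(-34) = -40401 - 3*√2*I*√34 = -40401 - 6*I*√17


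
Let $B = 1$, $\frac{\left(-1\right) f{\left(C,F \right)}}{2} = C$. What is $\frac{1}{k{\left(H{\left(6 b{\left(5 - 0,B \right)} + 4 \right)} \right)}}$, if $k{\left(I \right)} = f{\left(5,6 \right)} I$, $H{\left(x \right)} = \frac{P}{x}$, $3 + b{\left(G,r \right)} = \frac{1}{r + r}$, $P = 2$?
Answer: $\frac{11}{20} \approx 0.55$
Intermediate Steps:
$f{\left(C,F \right)} = - 2 C$
$b{\left(G,r \right)} = -3 + \frac{1}{2 r}$ ($b{\left(G,r \right)} = -3 + \frac{1}{r + r} = -3 + \frac{1}{2 r}$)
$H{\left(x \right)} = \frac{2}{x}$
$k{\left(I \right)} = - 10 I$ ($k{\left(I \right)} = \left(-2\right) 5 I = - 10 I$)
$\frac{1}{k{\left(H{\left(6 b{\left(5 - 0,B \right)} + 4 \right)} \right)}} = \frac{1}{\left(-10\right) \frac{2}{6 \left(-3 + \frac{1}{2 \cdot 1}\right) + 4}} = \frac{1}{\left(-10\right) \frac{2}{6 \left(-3 + \frac{1}{2} \cdot 1\right) + 4}} = \frac{1}{\left(-10\right) \frac{2}{6 \left(-3 + \frac{1}{2}\right) + 4}} = \frac{1}{\left(-10\right) \frac{2}{6 \left(- \frac{5}{2}\right) + 4}} = \frac{1}{\left(-10\right) \frac{2}{-15 + 4}} = \frac{1}{\left(-10\right) \frac{2}{-11}} = \frac{1}{\left(-10\right) 2 \left(- \frac{1}{11}\right)} = \frac{1}{\left(-10\right) \left(- \frac{2}{11}\right)} = \frac{1}{\frac{20}{11}} = \frac{11}{20}$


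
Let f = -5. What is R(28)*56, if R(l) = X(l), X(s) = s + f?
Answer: 1288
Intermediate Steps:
X(s) = -5 + s (X(s) = s - 5 = -5 + s)
R(l) = -5 + l
R(28)*56 = (-5 + 28)*56 = 23*56 = 1288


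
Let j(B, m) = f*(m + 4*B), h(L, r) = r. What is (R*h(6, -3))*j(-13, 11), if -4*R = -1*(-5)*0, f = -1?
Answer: 0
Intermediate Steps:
j(B, m) = -m - 4*B (j(B, m) = -(m + 4*B) = -m - 4*B)
R = 0 (R = -(-1*(-5))*0/4 = -5*0/4 = -1/4*0 = 0)
(R*h(6, -3))*j(-13, 11) = (0*(-3))*(-1*11 - 4*(-13)) = 0*(-11 + 52) = 0*41 = 0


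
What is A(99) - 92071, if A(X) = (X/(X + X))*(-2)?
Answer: -92072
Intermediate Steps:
A(X) = -1 (A(X) = (X/((2*X)))*(-2) = ((1/(2*X))*X)*(-2) = (½)*(-2) = -1)
A(99) - 92071 = -1 - 92071 = -92072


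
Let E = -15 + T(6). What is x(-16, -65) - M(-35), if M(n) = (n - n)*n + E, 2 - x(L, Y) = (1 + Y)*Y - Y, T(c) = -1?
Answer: -4207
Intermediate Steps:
E = -16 (E = -15 - 1 = -16)
x(L, Y) = 2 + Y - Y*(1 + Y) (x(L, Y) = 2 - ((1 + Y)*Y - Y) = 2 - (Y*(1 + Y) - Y) = 2 - (-Y + Y*(1 + Y)) = 2 + (Y - Y*(1 + Y)) = 2 + Y - Y*(1 + Y))
M(n) = -16 (M(n) = (n - n)*n - 16 = 0*n - 16 = 0 - 16 = -16)
x(-16, -65) - M(-35) = (2 - 1*(-65)²) - 1*(-16) = (2 - 1*4225) + 16 = (2 - 4225) + 16 = -4223 + 16 = -4207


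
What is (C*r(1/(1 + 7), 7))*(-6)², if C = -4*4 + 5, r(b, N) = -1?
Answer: 396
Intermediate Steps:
C = -11 (C = -16 + 5 = -11)
(C*r(1/(1 + 7), 7))*(-6)² = -11*(-1)*(-6)² = 11*36 = 396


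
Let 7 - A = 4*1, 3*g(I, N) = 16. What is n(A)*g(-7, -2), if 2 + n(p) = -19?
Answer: -112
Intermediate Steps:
g(I, N) = 16/3 (g(I, N) = (⅓)*16 = 16/3)
A = 3 (A = 7 - 4 = 3)
n(p) = -21 (n(p) = -2 - 19 = -21)
n(A)*g(-7, -2) = -21*16/3 = -112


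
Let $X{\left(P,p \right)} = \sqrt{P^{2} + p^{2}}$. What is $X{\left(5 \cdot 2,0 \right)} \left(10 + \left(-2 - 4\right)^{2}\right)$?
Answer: $460$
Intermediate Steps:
$X{\left(5 \cdot 2,0 \right)} \left(10 + \left(-2 - 4\right)^{2}\right) = \sqrt{\left(5 \cdot 2\right)^{2} + 0^{2}} \left(10 + \left(-2 - 4\right)^{2}\right) = \sqrt{10^{2} + 0} \left(10 + \left(-6\right)^{2}\right) = \sqrt{100 + 0} \left(10 + 36\right) = \sqrt{100} \cdot 46 = 10 \cdot 46 = 460$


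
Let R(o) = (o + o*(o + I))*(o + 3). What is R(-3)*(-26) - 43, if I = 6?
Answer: -43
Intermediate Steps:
R(o) = (3 + o)*(o + o*(6 + o)) (R(o) = (o + o*(o + 6))*(o + 3) = (o + o*(6 + o))*(3 + o) = (3 + o)*(o + o*(6 + o)))
R(-3)*(-26) - 43 = -3*(21 + (-3)² + 10*(-3))*(-26) - 43 = -3*(21 + 9 - 30)*(-26) - 43 = -3*0*(-26) - 43 = 0*(-26) - 43 = 0 - 43 = -43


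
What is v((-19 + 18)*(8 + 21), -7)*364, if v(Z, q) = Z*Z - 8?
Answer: 303212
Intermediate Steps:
v(Z, q) = -8 + Z² (v(Z, q) = Z² - 8 = -8 + Z²)
v((-19 + 18)*(8 + 21), -7)*364 = (-8 + ((-19 + 18)*(8 + 21))²)*364 = (-8 + (-1*29)²)*364 = (-8 + (-29)²)*364 = (-8 + 841)*364 = 833*364 = 303212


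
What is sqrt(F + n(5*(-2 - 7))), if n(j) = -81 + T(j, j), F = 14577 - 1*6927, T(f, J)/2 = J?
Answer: 3*sqrt(831) ≈ 86.481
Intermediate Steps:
T(f, J) = 2*J
F = 7650 (F = 14577 - 6927 = 7650)
n(j) = -81 + 2*j
sqrt(F + n(5*(-2 - 7))) = sqrt(7650 + (-81 + 2*(5*(-2 - 7)))) = sqrt(7650 + (-81 + 2*(5*(-9)))) = sqrt(7650 + (-81 + 2*(-45))) = sqrt(7650 + (-81 - 90)) = sqrt(7650 - 171) = sqrt(7479) = 3*sqrt(831)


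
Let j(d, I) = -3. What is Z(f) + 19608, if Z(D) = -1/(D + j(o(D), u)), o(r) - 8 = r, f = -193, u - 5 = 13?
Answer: 3843169/196 ≈ 19608.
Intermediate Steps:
u = 18 (u = 5 + 13 = 18)
o(r) = 8 + r
Z(D) = -1/(-3 + D) (Z(D) = -1/(D - 3) = -1/(-3 + D))
Z(f) + 19608 = -1/(-3 - 193) + 19608 = -1/(-196) + 19608 = -1*(-1/196) + 19608 = 1/196 + 19608 = 3843169/196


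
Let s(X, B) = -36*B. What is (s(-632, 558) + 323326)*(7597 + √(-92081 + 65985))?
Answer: 2303699086 + 1212952*I*√1631 ≈ 2.3037e+9 + 4.8986e+7*I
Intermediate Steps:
(s(-632, 558) + 323326)*(7597 + √(-92081 + 65985)) = (-36*558 + 323326)*(7597 + √(-92081 + 65985)) = (-20088 + 323326)*(7597 + √(-26096)) = 303238*(7597 + 4*I*√1631) = 2303699086 + 1212952*I*√1631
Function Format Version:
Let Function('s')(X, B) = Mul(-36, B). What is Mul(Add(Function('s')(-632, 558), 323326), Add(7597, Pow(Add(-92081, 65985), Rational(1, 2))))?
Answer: Add(2303699086, Mul(1212952, I, Pow(1631, Rational(1, 2)))) ≈ Add(2.3037e+9, Mul(4.8986e+7, I))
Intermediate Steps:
Mul(Add(Function('s')(-632, 558), 323326), Add(7597, Pow(Add(-92081, 65985), Rational(1, 2)))) = Mul(Add(Mul(-36, 558), 323326), Add(7597, Pow(Add(-92081, 65985), Rational(1, 2)))) = Mul(Add(-20088, 323326), Add(7597, Pow(-26096, Rational(1, 2)))) = Mul(303238, Add(7597, Mul(4, I, Pow(1631, Rational(1, 2))))) = Add(2303699086, Mul(1212952, I, Pow(1631, Rational(1, 2))))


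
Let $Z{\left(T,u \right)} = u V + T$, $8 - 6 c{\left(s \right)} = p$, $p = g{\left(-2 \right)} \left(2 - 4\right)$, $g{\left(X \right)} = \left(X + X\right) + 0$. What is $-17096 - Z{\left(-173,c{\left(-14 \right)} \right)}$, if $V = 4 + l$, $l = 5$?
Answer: $-16923$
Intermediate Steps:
$g{\left(X \right)} = 2 X$ ($g{\left(X \right)} = 2 X + 0 = 2 X$)
$V = 9$ ($V = 4 + 5 = 9$)
$p = 8$ ($p = 2 \left(-2\right) \left(2 - 4\right) = \left(-4\right) \left(-2\right) = 8$)
$c{\left(s \right)} = 0$ ($c{\left(s \right)} = \frac{4}{3} - \frac{4}{3} = 0$)
$Z{\left(T,u \right)} = T + 9 u$ ($Z{\left(T,u \right)} = u 9 + T = 9 u + T = T + 9 u$)
$-17096 - Z{\left(-173,c{\left(-14 \right)} \right)} = -17096 - \left(-173 + 9 \cdot 0\right) = -17096 - \left(-173 + 0\right) = -17096 - -173 = -17096 + 173 = -16923$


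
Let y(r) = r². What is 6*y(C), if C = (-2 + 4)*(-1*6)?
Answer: 864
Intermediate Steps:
C = -12 (C = 2*(-6) = -12)
6*y(C) = 6*(-12)² = 6*144 = 864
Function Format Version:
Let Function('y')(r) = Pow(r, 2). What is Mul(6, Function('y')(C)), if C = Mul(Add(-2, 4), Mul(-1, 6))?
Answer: 864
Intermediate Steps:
C = -12 (C = Mul(2, -6) = -12)
Mul(6, Function('y')(C)) = Mul(6, Pow(-12, 2)) = Mul(6, 144) = 864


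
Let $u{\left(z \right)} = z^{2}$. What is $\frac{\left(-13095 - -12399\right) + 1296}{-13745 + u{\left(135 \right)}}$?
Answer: $\frac{15}{112} \approx 0.13393$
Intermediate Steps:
$\frac{\left(-13095 - -12399\right) + 1296}{-13745 + u{\left(135 \right)}} = \frac{\left(-13095 - -12399\right) + 1296}{-13745 + 135^{2}} = \frac{\left(-13095 + 12399\right) + 1296}{-13745 + 18225} = \frac{-696 + 1296}{4480} = 600 \cdot \frac{1}{4480} = \frac{15}{112}$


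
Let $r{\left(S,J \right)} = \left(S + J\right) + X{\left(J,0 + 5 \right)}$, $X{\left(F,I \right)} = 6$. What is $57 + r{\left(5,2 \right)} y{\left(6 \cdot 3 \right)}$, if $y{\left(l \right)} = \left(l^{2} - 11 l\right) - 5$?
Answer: $1630$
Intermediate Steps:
$r{\left(S,J \right)} = 6 + J + S$ ($r{\left(S,J \right)} = \left(S + J\right) + 6 = \left(J + S\right) + 6 = 6 + J + S$)
$y{\left(l \right)} = -5 + l^{2} - 11 l$
$57 + r{\left(5,2 \right)} y{\left(6 \cdot 3 \right)} = 57 + \left(6 + 2 + 5\right) \left(-5 + \left(6 \cdot 3\right)^{2} - 11 \cdot 6 \cdot 3\right) = 57 + 13 \left(-5 + 18^{2} - 198\right) = 57 + 13 \left(-5 + 324 - 198\right) = 57 + 13 \cdot 121 = 57 + 1573 = 1630$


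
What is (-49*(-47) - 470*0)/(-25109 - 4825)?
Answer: -2303/29934 ≈ -0.076936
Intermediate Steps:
(-49*(-47) - 470*0)/(-25109 - 4825) = (2303 + 0)/(-29934) = 2303*(-1/29934) = -2303/29934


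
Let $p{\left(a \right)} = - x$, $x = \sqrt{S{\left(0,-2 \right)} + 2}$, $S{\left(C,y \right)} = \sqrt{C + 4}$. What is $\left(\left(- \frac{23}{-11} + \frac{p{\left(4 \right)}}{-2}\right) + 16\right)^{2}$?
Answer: $\frac{44100}{121} \approx 364.46$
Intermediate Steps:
$S{\left(C,y \right)} = \sqrt{4 + C}$
$x = 2$ ($x = \sqrt{\sqrt{4 + 0} + 2} = \sqrt{\sqrt{4} + 2} = \sqrt{2 + 2} = \sqrt{4} = 2$)
$p{\left(a \right)} = -2$ ($p{\left(a \right)} = \left(-1\right) 2 = -2$)
$\left(\left(- \frac{23}{-11} + \frac{p{\left(4 \right)}}{-2}\right) + 16\right)^{2} = \left(\left(- \frac{23}{-11} - \frac{2}{-2}\right) + 16\right)^{2} = \left(\left(\left(-23\right) \left(- \frac{1}{11}\right) - -1\right) + 16\right)^{2} = \left(\left(\frac{23}{11} + 1\right) + 16\right)^{2} = \left(\frac{34}{11} + 16\right)^{2} = \left(\frac{210}{11}\right)^{2} = \frac{44100}{121}$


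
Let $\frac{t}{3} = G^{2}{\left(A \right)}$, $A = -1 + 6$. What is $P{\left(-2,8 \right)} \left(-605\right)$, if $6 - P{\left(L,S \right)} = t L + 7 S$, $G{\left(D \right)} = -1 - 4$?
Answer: $-60500$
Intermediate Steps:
$A = 5$
$G{\left(D \right)} = -5$
$t = 75$ ($t = 3 \left(-5\right)^{2} = 3 \cdot 25 = 75$)
$P{\left(L,S \right)} = 6 - 75 L - 7 S$ ($P{\left(L,S \right)} = 6 - \left(75 L + 7 S\right) = 6 - \left(7 S + 75 L\right) = 6 - 75 L - 7 S$)
$P{\left(-2,8 \right)} \left(-605\right) = \left(6 - -150 - 56\right) \left(-605\right) = \left(6 + 150 - 56\right) \left(-605\right) = 100 \left(-605\right) = -60500$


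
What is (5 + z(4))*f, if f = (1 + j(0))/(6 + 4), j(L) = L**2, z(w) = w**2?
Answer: 21/10 ≈ 2.1000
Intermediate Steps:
f = 1/10 (f = (1 + 0**2)/(6 + 4) = (1 + 0)/10 = 1*(1/10) = 1/10 ≈ 0.10000)
(5 + z(4))*f = (5 + 4**2)*(1/10) = (5 + 16)*(1/10) = 21*(1/10) = 21/10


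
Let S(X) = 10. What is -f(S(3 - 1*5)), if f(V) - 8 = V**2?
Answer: -108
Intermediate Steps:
f(V) = 8 + V**2
-f(S(3 - 1*5)) = -(8 + 10**2) = -(8 + 100) = -1*108 = -108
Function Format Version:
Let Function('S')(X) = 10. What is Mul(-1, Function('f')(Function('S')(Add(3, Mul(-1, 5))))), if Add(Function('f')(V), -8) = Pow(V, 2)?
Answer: -108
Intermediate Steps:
Function('f')(V) = Add(8, Pow(V, 2))
Mul(-1, Function('f')(Function('S')(Add(3, Mul(-1, 5))))) = Mul(-1, Add(8, Pow(10, 2))) = Mul(-1, Add(8, 100)) = Mul(-1, 108) = -108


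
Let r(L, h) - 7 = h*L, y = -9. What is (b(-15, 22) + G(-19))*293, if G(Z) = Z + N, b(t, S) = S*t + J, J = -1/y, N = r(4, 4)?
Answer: -859369/9 ≈ -95486.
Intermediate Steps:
r(L, h) = 7 + L*h (r(L, h) = 7 + h*L = 7 + L*h)
N = 23 (N = 7 + 4*4 = 7 + 16 = 23)
J = ⅑ (J = -1/(-9) = -1*(-⅑) = ⅑ ≈ 0.11111)
b(t, S) = ⅑ + S*t (b(t, S) = S*t + ⅑ = ⅑ + S*t)
G(Z) = 23 + Z (G(Z) = Z + 23 = 23 + Z)
(b(-15, 22) + G(-19))*293 = ((⅑ + 22*(-15)) + (23 - 19))*293 = ((⅑ - 330) + 4)*293 = (-2969/9 + 4)*293 = -2933/9*293 = -859369/9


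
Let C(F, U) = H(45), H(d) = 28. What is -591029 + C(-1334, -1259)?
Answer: -591001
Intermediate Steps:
C(F, U) = 28
-591029 + C(-1334, -1259) = -591029 + 28 = -591001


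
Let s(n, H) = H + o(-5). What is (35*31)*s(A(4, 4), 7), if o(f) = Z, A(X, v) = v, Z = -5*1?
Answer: 2170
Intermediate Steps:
Z = -5
o(f) = -5
s(n, H) = -5 + H (s(n, H) = H - 5 = -5 + H)
(35*31)*s(A(4, 4), 7) = (35*31)*(-5 + 7) = 1085*2 = 2170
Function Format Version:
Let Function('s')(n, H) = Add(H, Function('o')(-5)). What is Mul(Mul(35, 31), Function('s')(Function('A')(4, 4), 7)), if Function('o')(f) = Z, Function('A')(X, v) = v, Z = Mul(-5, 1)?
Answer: 2170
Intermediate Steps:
Z = -5
Function('o')(f) = -5
Function('s')(n, H) = Add(-5, H) (Function('s')(n, H) = Add(H, -5) = Add(-5, H))
Mul(Mul(35, 31), Function('s')(Function('A')(4, 4), 7)) = Mul(Mul(35, 31), Add(-5, 7)) = Mul(1085, 2) = 2170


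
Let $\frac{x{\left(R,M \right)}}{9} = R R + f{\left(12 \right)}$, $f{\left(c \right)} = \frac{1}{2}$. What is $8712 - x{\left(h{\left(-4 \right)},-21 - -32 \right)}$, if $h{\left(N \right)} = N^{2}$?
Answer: $\frac{12807}{2} \approx 6403.5$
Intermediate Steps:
$f{\left(c \right)} = \frac{1}{2}$
$x{\left(R,M \right)} = \frac{9}{2} + 9 R^{2}$ ($x{\left(R,M \right)} = 9 \left(R R + \frac{1}{2}\right) = 9 \left(R^{2} + \frac{1}{2}\right) = 9 \left(\frac{1}{2} + R^{2}\right) = \frac{9}{2} + 9 R^{2}$)
$8712 - x{\left(h{\left(-4 \right)},-21 - -32 \right)} = 8712 - \left(\frac{9}{2} + 9 \left(\left(-4\right)^{2}\right)^{2}\right) = 8712 - \left(\frac{9}{2} + 9 \cdot 16^{2}\right) = 8712 - \left(\frac{9}{2} + 9 \cdot 256\right) = 8712 - \left(\frac{9}{2} + 2304\right) = 8712 - \frac{4617}{2} = \frac{12807}{2}$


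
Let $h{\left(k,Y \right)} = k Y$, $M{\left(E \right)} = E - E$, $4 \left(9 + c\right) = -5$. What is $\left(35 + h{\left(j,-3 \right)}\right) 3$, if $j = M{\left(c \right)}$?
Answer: $105$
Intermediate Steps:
$c = - \frac{41}{4}$ ($c = -9 + \frac{1}{4} \left(-5\right) = -9 - \frac{5}{4} = - \frac{41}{4} \approx -10.25$)
$M{\left(E \right)} = 0$
$j = 0$
$h{\left(k,Y \right)} = Y k$
$\left(35 + h{\left(j,-3 \right)}\right) 3 = \left(35 - 0\right) 3 = \left(35 + 0\right) 3 = 35 \cdot 3 = 105$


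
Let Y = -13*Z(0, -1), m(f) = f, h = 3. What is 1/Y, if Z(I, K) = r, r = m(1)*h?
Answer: -1/39 ≈ -0.025641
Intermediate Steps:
r = 3 (r = 1*3 = 3)
Z(I, K) = 3
Y = -39 (Y = -13*3 = -39)
1/Y = 1/(-39) = -1/39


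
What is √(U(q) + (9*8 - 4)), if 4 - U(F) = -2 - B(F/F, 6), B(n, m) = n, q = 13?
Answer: 5*√3 ≈ 8.6602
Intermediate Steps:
U(F) = 7 (U(F) = 4 - (-2 - F/F) = 4 - (-2 - 1*1) = 4 - (-2 - 1) = 4 - 1*(-3) = 4 + 3 = 7)
√(U(q) + (9*8 - 4)) = √(7 + (9*8 - 4)) = √(7 + (72 - 4)) = √(7 + 68) = √75 = 5*√3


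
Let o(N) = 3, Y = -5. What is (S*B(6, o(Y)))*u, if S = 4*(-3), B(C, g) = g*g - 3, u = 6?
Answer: -432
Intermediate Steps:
B(C, g) = -3 + g² (B(C, g) = g² - 3 = -3 + g²)
S = -12
(S*B(6, o(Y)))*u = -12*(-3 + 3²)*6 = -12*(-3 + 9)*6 = -12*6*6 = -72*6 = -432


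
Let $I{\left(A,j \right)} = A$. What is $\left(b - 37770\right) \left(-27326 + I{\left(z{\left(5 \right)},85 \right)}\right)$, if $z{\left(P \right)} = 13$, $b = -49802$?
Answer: $2391854036$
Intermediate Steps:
$\left(b - 37770\right) \left(-27326 + I{\left(z{\left(5 \right)},85 \right)}\right) = \left(-49802 - 37770\right) \left(-27326 + 13\right) = \left(-87572\right) \left(-27313\right) = 2391854036$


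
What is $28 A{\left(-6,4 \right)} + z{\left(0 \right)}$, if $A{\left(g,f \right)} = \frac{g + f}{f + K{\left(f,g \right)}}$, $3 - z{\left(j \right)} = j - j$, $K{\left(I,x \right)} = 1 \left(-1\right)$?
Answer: $- \frac{47}{3} \approx -15.667$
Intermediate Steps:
$K{\left(I,x \right)} = -1$
$z{\left(j \right)} = 3$ ($z{\left(j \right)} = 3 - \left(j - j\right) = 3 - 0 = 3 + 0 = 3$)
$A{\left(g,f \right)} = \frac{f + g}{-1 + f}$ ($A{\left(g,f \right)} = \frac{g + f}{f - 1} = \frac{f + g}{-1 + f}$)
$28 A{\left(-6,4 \right)} + z{\left(0 \right)} = 28 \frac{4 - 6}{-1 + 4} + 3 = 28 \cdot \frac{1}{3} \left(-2\right) + 3 = 28 \left(- \frac{2}{3}\right) + 3 = - \frac{56}{3} + 3 = - \frac{47}{3}$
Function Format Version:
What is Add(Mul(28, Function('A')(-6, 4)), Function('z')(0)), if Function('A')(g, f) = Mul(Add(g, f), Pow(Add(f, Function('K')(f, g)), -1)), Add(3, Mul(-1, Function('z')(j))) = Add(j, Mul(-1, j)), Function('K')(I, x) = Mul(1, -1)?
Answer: Rational(-47, 3) ≈ -15.667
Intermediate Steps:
Function('K')(I, x) = -1
Function('z')(j) = 3 (Function('z')(j) = Add(3, Mul(-1, Add(j, Mul(-1, j)))) = Add(3, Mul(-1, 0)) = Add(3, 0) = 3)
Function('A')(g, f) = Mul(Pow(Add(-1, f), -1), Add(f, g)) (Function('A')(g, f) = Mul(Add(g, f), Pow(Add(f, -1), -1)) = Mul(Add(f, g), Pow(Add(-1, f), -1)) = Mul(Pow(Add(-1, f), -1), Add(f, g)))
Add(Mul(28, Function('A')(-6, 4)), Function('z')(0)) = Add(Mul(28, Mul(Pow(Add(-1, 4), -1), Add(4, -6))), 3) = Add(Mul(28, Mul(Pow(3, -1), -2)), 3) = Add(Mul(28, Mul(Rational(1, 3), -2)), 3) = Add(Mul(28, Rational(-2, 3)), 3) = Add(Rational(-56, 3), 3) = Rational(-47, 3)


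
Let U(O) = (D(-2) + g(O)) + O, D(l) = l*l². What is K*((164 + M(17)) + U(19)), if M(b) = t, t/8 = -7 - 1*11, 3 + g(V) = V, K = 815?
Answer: 38305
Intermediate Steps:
g(V) = -3 + V
D(l) = l³
t = -144 (t = 8*(-7 - 1*11) = 8*(-7 - 11) = 8*(-18) = -144)
M(b) = -144
U(O) = -11 + 2*O (U(O) = ((-2)³ + (-3 + O)) + O = (-8 + (-3 + O)) + O = (-11 + O) + O = -11 + 2*O)
K*((164 + M(17)) + U(19)) = 815*((164 - 144) + (-11 + 2*19)) = 815*(20 + (-11 + 38)) = 815*(20 + 27) = 815*47 = 38305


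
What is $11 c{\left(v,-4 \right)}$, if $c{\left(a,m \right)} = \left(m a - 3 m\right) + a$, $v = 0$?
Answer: $132$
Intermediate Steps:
$c{\left(a,m \right)} = a - 3 m + a m$ ($c{\left(a,m \right)} = \left(a m - 3 m\right) + a = \left(- 3 m + a m\right) + a = a - 3 m + a m$)
$11 c{\left(v,-4 \right)} = 11 \left(0 - -12 + 0 \left(-4\right)\right) = 11 \left(0 + 12 + 0\right) = 11 \cdot 12 = 132$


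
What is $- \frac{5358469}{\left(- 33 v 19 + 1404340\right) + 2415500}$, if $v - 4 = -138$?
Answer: $- \frac{5358469}{3903858} \approx -1.3726$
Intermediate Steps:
$v = -134$ ($v = 4 - 138 = -134$)
$- \frac{5358469}{\left(- 33 v 19 + 1404340\right) + 2415500} = - \frac{5358469}{\left(\left(-33\right) \left(-134\right) 19 + 1404340\right) + 2415500} = - \frac{5358469}{\left(4422 \cdot 19 + 1404340\right) + 2415500} = - \frac{5358469}{\left(84018 + 1404340\right) + 2415500} = - \frac{5358469}{1488358 + 2415500} = - \frac{5358469}{3903858}$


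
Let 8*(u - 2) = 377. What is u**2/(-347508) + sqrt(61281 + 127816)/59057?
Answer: -17161/2471168 + sqrt(189097)/59057 ≈ 0.00041878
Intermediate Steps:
u = 393/8 (u = 2 + (1/8)*377 = 2 + 377/8 = 393/8 ≈ 49.125)
u**2/(-347508) + sqrt(61281 + 127816)/59057 = (393/8)**2/(-347508) + sqrt(61281 + 127816)/59057 = (154449/64)*(-1/347508) + sqrt(189097)*(1/59057) = -17161/2471168 + sqrt(189097)/59057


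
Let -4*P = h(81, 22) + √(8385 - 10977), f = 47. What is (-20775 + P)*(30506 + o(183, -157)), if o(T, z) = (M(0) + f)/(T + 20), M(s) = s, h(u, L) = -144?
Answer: -128431753335/203 - 55734885*I*√2/203 ≈ -6.3267e+8 - 3.8828e+5*I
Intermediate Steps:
P = 36 - 9*I*√2 (P = -(-144 + √(8385 - 10977))/4 = -(-144 + √(-2592))/4 = -(-144 + 36*I*√2)/4 = 36 - 9*I*√2 ≈ 36.0 - 12.728*I)
o(T, z) = 47/(20 + T) (o(T, z) = (0 + 47)/(T + 20) = 47/(20 + T))
(-20775 + P)*(30506 + o(183, -157)) = (-20775 + (36 - 9*I*√2))*(30506 + 47/(20 + 183)) = (-20739 - 9*I*√2)*(30506 + 47/203) = (-20739 - 9*I*√2)*(6192765/203) = -128431753335/203 - 55734885*I*√2/203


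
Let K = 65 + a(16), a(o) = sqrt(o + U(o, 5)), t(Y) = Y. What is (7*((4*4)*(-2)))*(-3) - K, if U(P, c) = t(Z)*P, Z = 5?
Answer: 607 - 4*sqrt(6) ≈ 597.20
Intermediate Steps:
U(P, c) = 5*P
a(o) = sqrt(6)*sqrt(o) (a(o) = sqrt(o + 5*o) = sqrt(6*o) = sqrt(6)*sqrt(o))
K = 65 + 4*sqrt(6) (K = 65 + sqrt(6)*sqrt(16) = 65 + sqrt(6)*4 = 65 + 4*sqrt(6) ≈ 74.798)
(7*((4*4)*(-2)))*(-3) - K = (7*((4*4)*(-2)))*(-3) - (65 + 4*sqrt(6)) = (7*(16*(-2)))*(-3) + (-65 - 4*sqrt(6)) = (7*(-32))*(-3) + (-65 - 4*sqrt(6)) = -224*(-3) + (-65 - 4*sqrt(6)) = 672 + (-65 - 4*sqrt(6)) = 607 - 4*sqrt(6)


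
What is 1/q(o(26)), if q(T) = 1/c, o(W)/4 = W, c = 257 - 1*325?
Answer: -68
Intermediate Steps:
c = -68 (c = 257 - 325 = -68)
o(W) = 4*W
q(T) = -1/68 (q(T) = 1/(-68) = -1/68)
1/q(o(26)) = 1/(-1/68) = -68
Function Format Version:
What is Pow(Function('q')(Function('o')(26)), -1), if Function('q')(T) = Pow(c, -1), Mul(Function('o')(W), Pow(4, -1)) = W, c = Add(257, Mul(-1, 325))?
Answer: -68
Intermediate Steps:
c = -68 (c = Add(257, -325) = -68)
Function('o')(W) = Mul(4, W)
Function('q')(T) = Rational(-1, 68) (Function('q')(T) = Pow(-68, -1) = Rational(-1, 68))
Pow(Function('q')(Function('o')(26)), -1) = Pow(Rational(-1, 68), -1) = -68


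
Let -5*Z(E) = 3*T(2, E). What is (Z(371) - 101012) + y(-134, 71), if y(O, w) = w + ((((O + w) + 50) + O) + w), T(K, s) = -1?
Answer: -505082/5 ≈ -1.0102e+5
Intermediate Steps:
Z(E) = ⅗ (Z(E) = -3*(-1)/5 = -⅕*(-3) = ⅗)
y(O, w) = 50 + 2*O + 3*w (y(O, w) = w + (((50 + O + w) + O) + w) = w + ((50 + w + 2*O) + w) = w + (50 + 2*O + 2*w) = 50 + 2*O + 3*w)
(Z(371) - 101012) + y(-134, 71) = (⅗ - 101012) + (50 + 2*(-134) + 3*71) = -505057/5 + (50 - 268 + 213) = -505057/5 - 5 = -505082/5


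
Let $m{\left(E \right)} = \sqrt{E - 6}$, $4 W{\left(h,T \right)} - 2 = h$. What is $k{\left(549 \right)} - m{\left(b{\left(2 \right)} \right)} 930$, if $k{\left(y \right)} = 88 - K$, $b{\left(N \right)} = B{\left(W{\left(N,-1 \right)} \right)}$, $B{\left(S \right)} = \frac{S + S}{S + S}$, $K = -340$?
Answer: $428 - 930 i \sqrt{5} \approx 428.0 - 2079.5 i$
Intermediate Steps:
$W{\left(h,T \right)} = \frac{1}{2} + \frac{h}{4}$
$B{\left(S \right)} = 1$ ($B{\left(S \right)} = \frac{2 S}{2 S} = 2 S \frac{1}{2 S} = 1$)
$b{\left(N \right)} = 1$
$m{\left(E \right)} = \sqrt{-6 + E}$
$k{\left(y \right)} = 428$ ($k{\left(y \right)} = 88 - -340 = 88 + 340 = 428$)
$k{\left(549 \right)} - m{\left(b{\left(2 \right)} \right)} 930 = 428 - \sqrt{-6 + 1} \cdot 930 = 428 - \sqrt{-5} \cdot 930 = 428 - i \sqrt{5} \cdot 930 = 428 - 930 i \sqrt{5}$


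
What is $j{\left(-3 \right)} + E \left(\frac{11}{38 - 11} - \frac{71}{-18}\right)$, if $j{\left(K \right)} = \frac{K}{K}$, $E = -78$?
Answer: $- \frac{3046}{9} \approx -338.44$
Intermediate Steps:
$j{\left(K \right)} = 1$
$j{\left(-3 \right)} + E \left(\frac{11}{38 - 11} - \frac{71}{-18}\right) = 1 - 78 \left(\frac{11}{38 - 11} - \frac{71}{-18}\right) = 1 - 78 \left(\frac{11}{38 - 11} - - \frac{71}{18}\right) = 1 - 78 \left(\frac{11}{27} + \frac{71}{18}\right) = 1 - \frac{3055}{9} = - \frac{3046}{9}$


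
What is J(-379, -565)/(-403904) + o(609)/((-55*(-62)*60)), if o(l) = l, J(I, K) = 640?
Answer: 599133/430410200 ≈ 0.0013920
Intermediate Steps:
J(-379, -565)/(-403904) + o(609)/((-55*(-62)*60)) = 640/(-403904) + 609/((-55*(-62)*60)) = 640*(-1/403904) + 609/((3410*60)) = -10/6311 + 609/204600 = -10/6311 + 609*(1/204600) = -10/6311 + 203/68200 = 599133/430410200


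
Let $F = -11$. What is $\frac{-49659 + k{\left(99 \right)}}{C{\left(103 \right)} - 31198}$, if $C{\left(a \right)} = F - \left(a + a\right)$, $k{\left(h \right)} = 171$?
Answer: $\frac{49488}{31415} \approx 1.5753$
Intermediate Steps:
$C{\left(a \right)} = -11 - 2 a$ ($C{\left(a \right)} = -11 - \left(a + a\right) = -11 - 2 a$)
$\frac{-49659 + k{\left(99 \right)}}{C{\left(103 \right)} - 31198} = \frac{-49659 + 171}{\left(-11 - 206\right) - 31198} = - \frac{49488}{\left(-11 - 206\right) - 31198} = - \frac{49488}{-217 - 31198} = - \frac{49488}{-31415} = \left(-49488\right) \left(- \frac{1}{31415}\right) = \frac{49488}{31415}$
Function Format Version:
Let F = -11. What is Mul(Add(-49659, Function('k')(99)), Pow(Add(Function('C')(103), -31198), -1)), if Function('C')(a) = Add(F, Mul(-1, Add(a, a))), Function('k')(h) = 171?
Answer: Rational(49488, 31415) ≈ 1.5753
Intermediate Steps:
Function('C')(a) = Add(-11, Mul(-2, a)) (Function('C')(a) = Add(-11, Mul(-1, Add(a, a))) = Add(-11, Mul(-1, Mul(2, a))) = Add(-11, Mul(-2, a)))
Mul(Add(-49659, Function('k')(99)), Pow(Add(Function('C')(103), -31198), -1)) = Mul(Add(-49659, 171), Pow(Add(Add(-11, Mul(-2, 103)), -31198), -1)) = Mul(-49488, Pow(Add(Add(-11, -206), -31198), -1)) = Mul(-49488, Pow(Add(-217, -31198), -1)) = Mul(-49488, Pow(-31415, -1)) = Mul(-49488, Rational(-1, 31415)) = Rational(49488, 31415)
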